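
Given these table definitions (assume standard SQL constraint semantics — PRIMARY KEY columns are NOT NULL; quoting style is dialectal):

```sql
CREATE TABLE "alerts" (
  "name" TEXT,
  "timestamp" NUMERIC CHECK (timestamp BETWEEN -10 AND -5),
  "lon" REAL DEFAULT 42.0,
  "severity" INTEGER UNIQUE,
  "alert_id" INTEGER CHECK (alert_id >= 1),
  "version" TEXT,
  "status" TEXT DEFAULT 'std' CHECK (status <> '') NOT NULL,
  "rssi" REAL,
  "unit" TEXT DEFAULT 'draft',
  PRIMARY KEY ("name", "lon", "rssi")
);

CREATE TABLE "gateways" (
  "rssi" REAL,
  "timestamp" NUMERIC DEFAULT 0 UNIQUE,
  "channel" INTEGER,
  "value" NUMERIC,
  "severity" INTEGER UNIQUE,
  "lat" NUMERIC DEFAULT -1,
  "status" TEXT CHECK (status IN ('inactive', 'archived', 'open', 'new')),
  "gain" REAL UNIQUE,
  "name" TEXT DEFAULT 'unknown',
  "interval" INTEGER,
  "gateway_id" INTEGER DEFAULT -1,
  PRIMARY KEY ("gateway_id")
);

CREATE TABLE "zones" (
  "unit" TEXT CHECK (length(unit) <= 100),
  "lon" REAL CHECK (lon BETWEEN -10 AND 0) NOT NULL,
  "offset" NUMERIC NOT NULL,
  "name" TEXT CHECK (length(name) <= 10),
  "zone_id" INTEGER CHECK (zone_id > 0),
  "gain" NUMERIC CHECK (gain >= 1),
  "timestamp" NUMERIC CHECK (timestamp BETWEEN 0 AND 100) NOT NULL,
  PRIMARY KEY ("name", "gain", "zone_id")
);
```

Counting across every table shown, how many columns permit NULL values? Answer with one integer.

16

alerts: 5 nullable (timestamp, severity, alert_id, version, unit — PK (name, lon, rssi) and explicit NOT NULL columns excluded).
gateways: 10 nullable (rssi, timestamp, channel, value, severity, lat, status, gain, name, interval — PK (gateway_id) and explicit NOT NULL columns excluded).
zones: 1 nullable (unit — PK (name, gain, zone_id) and explicit NOT NULL columns excluded).
Total: 5 + 10 + 1 = 16.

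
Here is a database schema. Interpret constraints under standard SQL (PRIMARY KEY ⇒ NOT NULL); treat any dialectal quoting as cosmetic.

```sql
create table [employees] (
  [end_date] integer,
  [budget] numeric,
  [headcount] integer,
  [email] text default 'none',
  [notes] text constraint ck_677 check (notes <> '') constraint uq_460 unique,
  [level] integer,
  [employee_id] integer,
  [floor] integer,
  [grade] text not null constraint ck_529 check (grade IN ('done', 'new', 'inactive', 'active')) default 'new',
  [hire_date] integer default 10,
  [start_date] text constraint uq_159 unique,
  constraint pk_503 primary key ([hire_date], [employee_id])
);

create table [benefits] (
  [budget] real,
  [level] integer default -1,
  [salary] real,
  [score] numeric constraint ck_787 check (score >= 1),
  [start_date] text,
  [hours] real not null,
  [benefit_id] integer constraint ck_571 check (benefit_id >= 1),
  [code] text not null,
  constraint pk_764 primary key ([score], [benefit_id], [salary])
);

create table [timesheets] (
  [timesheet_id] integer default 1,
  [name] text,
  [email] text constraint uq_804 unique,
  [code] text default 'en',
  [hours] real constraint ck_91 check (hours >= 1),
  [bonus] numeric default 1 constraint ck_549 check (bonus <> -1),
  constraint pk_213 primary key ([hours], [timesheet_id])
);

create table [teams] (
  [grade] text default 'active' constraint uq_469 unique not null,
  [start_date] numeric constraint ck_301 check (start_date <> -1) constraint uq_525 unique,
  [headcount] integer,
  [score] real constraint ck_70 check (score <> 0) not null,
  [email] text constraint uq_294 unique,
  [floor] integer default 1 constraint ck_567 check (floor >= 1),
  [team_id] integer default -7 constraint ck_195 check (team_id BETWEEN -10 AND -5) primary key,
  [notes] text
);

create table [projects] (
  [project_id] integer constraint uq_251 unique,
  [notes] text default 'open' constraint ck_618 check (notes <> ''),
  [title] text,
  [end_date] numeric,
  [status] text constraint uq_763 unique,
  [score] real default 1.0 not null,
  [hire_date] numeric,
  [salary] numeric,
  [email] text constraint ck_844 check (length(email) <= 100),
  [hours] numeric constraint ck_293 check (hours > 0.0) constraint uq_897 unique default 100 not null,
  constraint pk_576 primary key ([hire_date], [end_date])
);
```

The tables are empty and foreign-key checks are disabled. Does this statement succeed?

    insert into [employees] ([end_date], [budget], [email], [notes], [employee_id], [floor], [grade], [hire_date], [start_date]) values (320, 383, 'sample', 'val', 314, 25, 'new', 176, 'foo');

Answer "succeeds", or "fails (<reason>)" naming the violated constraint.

NOT NULL columns: employee_id is supplied; grade is supplied; hire_date is supplied.
CHECK constraints: 'val' satisfies (notes <> ''); 'new' satisfies (grade IN ('done', 'new', 'inactive', 'active')).
No constraint is violated.

succeeds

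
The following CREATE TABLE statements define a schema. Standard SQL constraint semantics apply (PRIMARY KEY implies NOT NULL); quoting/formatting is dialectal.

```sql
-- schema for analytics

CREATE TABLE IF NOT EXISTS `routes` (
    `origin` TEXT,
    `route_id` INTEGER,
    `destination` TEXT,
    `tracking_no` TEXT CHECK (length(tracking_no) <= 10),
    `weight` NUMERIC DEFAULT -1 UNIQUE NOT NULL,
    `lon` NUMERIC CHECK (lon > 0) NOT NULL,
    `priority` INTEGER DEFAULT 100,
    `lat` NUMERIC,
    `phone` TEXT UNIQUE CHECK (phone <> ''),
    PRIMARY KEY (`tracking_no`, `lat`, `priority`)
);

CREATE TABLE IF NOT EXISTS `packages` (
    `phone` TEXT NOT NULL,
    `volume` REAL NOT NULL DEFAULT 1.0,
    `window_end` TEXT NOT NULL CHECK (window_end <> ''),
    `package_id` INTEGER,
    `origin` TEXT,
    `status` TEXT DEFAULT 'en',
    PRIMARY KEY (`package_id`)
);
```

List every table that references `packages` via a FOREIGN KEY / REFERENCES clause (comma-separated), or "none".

none

No REFERENCES clause anywhere in the schema names packages.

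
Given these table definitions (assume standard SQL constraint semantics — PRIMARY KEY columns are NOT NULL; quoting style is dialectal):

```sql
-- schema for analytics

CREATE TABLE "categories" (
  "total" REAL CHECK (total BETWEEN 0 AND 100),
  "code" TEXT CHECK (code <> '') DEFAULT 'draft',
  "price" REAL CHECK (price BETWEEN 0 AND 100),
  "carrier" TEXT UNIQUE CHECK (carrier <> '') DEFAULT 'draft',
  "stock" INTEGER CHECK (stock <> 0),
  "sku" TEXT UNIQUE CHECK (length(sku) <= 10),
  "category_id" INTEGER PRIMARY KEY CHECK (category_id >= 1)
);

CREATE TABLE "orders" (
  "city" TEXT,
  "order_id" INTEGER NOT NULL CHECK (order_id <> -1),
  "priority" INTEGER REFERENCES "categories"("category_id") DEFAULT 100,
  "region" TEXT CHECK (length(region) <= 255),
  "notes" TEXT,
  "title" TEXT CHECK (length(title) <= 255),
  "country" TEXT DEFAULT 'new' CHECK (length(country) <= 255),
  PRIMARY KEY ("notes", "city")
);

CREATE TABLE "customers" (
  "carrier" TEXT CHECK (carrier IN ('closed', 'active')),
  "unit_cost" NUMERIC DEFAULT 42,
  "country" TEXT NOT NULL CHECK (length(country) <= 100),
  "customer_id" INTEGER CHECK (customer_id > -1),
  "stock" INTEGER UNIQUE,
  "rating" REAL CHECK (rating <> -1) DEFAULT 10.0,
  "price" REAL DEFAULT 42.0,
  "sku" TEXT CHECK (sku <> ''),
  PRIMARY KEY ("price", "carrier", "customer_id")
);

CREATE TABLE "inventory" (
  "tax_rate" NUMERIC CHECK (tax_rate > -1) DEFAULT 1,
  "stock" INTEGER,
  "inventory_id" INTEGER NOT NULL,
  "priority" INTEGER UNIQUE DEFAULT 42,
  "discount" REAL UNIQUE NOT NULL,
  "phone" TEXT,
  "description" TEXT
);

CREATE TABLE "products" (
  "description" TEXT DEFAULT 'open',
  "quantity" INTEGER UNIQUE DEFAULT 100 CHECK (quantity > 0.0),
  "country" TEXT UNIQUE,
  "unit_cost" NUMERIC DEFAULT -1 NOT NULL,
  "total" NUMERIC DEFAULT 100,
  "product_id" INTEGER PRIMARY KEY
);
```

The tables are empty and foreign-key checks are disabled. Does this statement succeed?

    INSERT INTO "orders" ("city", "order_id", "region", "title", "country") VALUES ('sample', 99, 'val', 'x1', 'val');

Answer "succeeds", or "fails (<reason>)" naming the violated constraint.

notes is omitted from the column list and has no DEFAULT, so it would receive NULL.
But notes is part of the PRIMARY KEY (implied NOT NULL).

fails (NOT NULL on notes)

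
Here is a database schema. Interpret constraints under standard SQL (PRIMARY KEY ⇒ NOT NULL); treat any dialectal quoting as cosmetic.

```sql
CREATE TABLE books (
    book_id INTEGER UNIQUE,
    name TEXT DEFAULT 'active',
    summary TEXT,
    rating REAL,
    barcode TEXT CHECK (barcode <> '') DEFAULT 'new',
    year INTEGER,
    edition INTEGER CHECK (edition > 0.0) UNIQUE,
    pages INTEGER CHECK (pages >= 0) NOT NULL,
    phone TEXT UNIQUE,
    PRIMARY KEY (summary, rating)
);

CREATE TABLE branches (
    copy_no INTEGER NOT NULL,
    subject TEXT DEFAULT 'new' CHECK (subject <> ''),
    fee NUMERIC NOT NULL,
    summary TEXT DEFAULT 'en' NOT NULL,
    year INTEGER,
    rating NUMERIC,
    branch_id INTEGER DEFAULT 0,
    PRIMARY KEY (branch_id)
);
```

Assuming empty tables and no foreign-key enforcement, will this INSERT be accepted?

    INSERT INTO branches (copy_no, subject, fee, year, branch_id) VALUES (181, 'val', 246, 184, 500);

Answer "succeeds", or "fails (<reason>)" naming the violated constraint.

succeeds

NOT NULL columns: branch_id is supplied; copy_no is supplied; fee is supplied; summary defaults to 'en'.
CHECK constraints: 'val' satisfies (subject <> '').
No constraint is violated.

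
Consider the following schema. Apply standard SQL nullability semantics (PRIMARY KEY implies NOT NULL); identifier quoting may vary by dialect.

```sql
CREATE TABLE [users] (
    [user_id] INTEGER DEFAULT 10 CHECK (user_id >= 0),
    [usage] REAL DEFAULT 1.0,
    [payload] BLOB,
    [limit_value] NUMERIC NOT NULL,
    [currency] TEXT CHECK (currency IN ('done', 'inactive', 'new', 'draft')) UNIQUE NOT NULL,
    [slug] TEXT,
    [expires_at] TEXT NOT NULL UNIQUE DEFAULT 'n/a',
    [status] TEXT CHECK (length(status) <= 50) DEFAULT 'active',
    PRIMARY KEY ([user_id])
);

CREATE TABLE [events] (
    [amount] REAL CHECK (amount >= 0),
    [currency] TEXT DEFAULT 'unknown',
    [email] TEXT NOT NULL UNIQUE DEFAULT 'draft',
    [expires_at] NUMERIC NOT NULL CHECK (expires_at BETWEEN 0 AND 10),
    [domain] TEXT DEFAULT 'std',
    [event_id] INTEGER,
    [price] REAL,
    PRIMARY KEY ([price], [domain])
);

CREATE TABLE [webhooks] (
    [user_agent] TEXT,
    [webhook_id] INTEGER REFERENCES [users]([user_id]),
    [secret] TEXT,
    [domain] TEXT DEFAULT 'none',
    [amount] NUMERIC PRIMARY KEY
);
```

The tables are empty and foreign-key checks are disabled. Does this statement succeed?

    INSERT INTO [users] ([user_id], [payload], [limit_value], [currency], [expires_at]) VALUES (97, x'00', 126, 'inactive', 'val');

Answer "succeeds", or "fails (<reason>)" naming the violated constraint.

NOT NULL columns: currency is supplied; expires_at is supplied; limit_value is supplied; user_id is supplied.
CHECK constraints: 97 satisfies (user_id >= 0); 'inactive' satisfies (currency IN ('done', 'inactive', 'new', 'draft')).
No constraint is violated.

succeeds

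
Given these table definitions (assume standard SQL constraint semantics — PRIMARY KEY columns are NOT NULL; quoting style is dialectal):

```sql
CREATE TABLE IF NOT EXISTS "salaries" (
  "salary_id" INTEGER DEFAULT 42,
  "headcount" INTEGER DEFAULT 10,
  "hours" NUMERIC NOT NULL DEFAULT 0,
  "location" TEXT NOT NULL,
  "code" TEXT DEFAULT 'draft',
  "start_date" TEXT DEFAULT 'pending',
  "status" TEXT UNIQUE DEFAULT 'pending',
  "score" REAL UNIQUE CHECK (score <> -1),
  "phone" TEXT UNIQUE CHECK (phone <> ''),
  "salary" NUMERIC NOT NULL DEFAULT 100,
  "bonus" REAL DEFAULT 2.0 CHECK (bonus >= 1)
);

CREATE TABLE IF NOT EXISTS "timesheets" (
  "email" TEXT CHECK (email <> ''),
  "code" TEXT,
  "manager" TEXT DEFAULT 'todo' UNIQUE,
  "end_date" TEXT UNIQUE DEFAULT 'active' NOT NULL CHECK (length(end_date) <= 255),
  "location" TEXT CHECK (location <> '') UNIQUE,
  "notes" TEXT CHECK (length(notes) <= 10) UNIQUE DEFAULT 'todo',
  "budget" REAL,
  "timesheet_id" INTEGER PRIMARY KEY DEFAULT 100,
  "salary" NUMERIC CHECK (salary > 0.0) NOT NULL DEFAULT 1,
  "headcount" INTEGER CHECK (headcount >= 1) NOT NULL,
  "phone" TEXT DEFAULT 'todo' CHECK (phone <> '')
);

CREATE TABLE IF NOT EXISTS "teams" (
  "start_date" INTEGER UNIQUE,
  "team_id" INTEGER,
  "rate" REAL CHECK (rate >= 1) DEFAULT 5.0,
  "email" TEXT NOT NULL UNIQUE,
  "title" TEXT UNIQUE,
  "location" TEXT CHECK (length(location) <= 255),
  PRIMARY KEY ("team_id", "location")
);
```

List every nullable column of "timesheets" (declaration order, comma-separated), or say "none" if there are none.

- email: CHECK does not forbid NULL (a CHECK constraint passes when its expression is NULL) → nullable.
- code: no NOT NULL constraint applies → nullable.
- manager: UNIQUE does not imply NOT NULL → nullable.
- end_date: declared NOT NULL → not nullable.
- location: CHECK does not forbid NULL (a CHECK constraint passes when its expression is NULL) → nullable.
- notes: CHECK does not forbid NULL (a CHECK constraint passes when its expression is NULL) → nullable.
- budget: no NOT NULL constraint applies → nullable.
- timesheet_id: part of the PRIMARY KEY, which implies NOT NULL → not nullable.
- salary: declared NOT NULL → not nullable.
- headcount: declared NOT NULL → not nullable.
- phone: CHECK does not forbid NULL (a CHECK constraint passes when its expression is NULL) → nullable.

email, code, manager, location, notes, budget, phone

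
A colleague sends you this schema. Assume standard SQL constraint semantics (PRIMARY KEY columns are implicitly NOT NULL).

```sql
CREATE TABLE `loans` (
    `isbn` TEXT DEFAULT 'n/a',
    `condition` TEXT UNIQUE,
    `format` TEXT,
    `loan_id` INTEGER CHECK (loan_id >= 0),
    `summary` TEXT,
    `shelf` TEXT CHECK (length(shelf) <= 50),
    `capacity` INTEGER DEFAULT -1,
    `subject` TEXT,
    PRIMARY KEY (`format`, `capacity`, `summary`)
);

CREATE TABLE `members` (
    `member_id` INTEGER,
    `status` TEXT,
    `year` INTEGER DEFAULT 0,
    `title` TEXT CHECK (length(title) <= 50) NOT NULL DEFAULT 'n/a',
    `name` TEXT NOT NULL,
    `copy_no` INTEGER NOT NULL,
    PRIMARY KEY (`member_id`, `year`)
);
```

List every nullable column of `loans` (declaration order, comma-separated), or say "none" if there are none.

- isbn: DEFAULT only fills an omitted column; an explicit NULL is still allowed → nullable.
- condition: UNIQUE does not imply NOT NULL → nullable.
- format: part of the PRIMARY KEY, which implies NOT NULL → not nullable.
- loan_id: CHECK does not forbid NULL (a CHECK constraint passes when its expression is NULL) → nullable.
- summary: part of the PRIMARY KEY, which implies NOT NULL → not nullable.
- shelf: CHECK does not forbid NULL (a CHECK constraint passes when its expression is NULL) → nullable.
- capacity: part of the PRIMARY KEY, which implies NOT NULL → not nullable.
- subject: no NOT NULL constraint applies → nullable.

isbn, condition, loan_id, shelf, subject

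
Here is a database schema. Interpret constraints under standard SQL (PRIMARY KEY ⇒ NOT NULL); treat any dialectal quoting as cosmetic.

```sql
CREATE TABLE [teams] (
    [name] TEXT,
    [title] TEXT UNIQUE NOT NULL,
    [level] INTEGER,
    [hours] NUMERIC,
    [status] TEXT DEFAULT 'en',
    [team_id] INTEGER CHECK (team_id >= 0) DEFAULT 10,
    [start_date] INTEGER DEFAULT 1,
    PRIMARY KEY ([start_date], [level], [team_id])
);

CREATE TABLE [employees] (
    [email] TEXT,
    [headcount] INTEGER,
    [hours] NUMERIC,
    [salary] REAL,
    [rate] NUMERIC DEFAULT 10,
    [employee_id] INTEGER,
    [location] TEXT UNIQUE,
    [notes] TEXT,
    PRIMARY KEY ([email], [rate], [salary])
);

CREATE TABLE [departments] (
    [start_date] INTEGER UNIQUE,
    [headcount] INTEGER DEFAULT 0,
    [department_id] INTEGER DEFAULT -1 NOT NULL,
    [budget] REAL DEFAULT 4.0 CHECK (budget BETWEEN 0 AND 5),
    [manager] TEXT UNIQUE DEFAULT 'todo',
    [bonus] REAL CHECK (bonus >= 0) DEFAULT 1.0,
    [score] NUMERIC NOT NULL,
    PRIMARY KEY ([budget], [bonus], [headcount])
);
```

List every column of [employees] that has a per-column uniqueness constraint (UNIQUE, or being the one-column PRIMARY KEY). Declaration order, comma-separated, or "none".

- email: part of a composite PRIMARY KEY — only the tuple is unique, not this column on its own.
- headcount: no UNIQUE or single-column PK constraint.
- hours: no UNIQUE or single-column PK constraint.
- salary: part of a composite PRIMARY KEY — only the tuple is unique, not this column on its own.
- rate: part of a composite PRIMARY KEY — only the tuple is unique, not this column on its own.
- employee_id: no UNIQUE or single-column PK constraint.
- location: declared UNIQUE → unique.
- notes: no UNIQUE or single-column PK constraint.

location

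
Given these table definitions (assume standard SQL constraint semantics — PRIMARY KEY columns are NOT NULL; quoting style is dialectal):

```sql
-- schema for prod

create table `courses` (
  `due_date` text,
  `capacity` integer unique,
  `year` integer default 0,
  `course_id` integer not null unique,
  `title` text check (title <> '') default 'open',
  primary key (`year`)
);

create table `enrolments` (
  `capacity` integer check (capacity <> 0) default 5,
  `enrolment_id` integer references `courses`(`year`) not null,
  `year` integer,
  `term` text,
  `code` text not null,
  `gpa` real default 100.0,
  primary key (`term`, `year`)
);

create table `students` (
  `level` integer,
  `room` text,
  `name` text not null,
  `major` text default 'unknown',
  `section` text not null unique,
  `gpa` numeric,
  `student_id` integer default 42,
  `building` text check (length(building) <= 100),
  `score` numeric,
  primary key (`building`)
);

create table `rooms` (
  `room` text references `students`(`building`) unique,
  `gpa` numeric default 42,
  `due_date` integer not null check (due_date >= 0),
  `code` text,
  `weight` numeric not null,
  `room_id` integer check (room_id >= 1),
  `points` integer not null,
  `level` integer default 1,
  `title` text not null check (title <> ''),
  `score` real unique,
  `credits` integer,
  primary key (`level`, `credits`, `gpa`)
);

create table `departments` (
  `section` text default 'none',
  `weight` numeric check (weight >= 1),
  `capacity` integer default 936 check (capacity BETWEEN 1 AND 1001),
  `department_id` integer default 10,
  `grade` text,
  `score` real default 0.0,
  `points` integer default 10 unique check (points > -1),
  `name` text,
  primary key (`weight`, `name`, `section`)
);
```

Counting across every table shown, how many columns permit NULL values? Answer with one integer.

courses: 3 nullable (due_date, capacity, title — PK (year) and explicit NOT NULL columns excluded).
enrolments: 2 nullable (capacity, gpa — PK (term, year) and explicit NOT NULL columns excluded).
students: 6 nullable (level, room, major, gpa, student_id, score — PK (building) and explicit NOT NULL columns excluded).
rooms: 4 nullable (room, code, room_id, score — PK (level, credits, gpa) and explicit NOT NULL columns excluded).
departments: 5 nullable (capacity, department_id, grade, score, points — PK (weight, name, section) and explicit NOT NULL columns excluded).
Total: 3 + 2 + 6 + 4 + 5 = 20.

20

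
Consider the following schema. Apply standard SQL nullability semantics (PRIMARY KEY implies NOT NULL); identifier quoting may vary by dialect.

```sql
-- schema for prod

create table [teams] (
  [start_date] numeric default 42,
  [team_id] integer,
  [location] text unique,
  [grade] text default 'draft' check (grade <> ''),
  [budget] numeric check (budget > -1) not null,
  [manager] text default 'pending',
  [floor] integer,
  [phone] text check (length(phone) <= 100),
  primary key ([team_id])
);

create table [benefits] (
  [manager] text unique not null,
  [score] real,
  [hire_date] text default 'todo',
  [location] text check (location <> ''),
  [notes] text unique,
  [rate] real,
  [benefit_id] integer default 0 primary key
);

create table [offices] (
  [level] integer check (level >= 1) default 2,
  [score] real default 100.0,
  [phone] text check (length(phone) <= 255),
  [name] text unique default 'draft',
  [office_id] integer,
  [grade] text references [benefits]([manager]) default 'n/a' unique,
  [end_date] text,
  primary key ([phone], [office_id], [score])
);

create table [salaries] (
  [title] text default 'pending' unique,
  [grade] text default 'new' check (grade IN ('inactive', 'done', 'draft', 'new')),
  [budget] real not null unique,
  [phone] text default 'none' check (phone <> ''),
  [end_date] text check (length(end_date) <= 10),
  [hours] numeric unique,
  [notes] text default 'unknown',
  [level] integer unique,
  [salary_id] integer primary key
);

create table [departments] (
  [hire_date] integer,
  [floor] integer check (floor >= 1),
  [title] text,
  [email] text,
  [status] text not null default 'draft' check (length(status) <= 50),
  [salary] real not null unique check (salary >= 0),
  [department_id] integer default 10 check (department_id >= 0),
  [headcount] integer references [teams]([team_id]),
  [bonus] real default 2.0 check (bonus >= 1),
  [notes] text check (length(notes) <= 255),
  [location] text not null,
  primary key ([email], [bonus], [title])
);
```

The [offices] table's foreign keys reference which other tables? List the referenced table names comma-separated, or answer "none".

benefits

- grade REFERENCES benefits(manager).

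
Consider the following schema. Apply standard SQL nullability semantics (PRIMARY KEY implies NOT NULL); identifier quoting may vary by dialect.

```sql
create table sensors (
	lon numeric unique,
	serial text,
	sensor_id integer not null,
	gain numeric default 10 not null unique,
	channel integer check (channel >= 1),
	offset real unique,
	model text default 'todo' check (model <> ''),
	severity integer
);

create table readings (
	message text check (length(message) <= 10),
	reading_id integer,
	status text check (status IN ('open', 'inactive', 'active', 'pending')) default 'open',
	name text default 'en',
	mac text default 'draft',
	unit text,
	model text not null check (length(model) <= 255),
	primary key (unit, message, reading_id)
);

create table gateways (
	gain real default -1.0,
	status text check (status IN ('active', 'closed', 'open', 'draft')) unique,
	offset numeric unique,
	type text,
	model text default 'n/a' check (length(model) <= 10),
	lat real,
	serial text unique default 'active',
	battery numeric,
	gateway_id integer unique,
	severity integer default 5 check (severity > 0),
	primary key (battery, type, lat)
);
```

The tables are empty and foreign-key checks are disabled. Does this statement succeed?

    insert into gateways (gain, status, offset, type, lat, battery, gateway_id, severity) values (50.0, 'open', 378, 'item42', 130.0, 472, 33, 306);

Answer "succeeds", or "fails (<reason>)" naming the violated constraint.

succeeds

NOT NULL columns: battery is supplied; lat is supplied; type is supplied.
CHECK constraints: 'open' satisfies (status IN ('active', 'closed', 'open', 'draft')); 306 satisfies (severity > 0).
No constraint is violated.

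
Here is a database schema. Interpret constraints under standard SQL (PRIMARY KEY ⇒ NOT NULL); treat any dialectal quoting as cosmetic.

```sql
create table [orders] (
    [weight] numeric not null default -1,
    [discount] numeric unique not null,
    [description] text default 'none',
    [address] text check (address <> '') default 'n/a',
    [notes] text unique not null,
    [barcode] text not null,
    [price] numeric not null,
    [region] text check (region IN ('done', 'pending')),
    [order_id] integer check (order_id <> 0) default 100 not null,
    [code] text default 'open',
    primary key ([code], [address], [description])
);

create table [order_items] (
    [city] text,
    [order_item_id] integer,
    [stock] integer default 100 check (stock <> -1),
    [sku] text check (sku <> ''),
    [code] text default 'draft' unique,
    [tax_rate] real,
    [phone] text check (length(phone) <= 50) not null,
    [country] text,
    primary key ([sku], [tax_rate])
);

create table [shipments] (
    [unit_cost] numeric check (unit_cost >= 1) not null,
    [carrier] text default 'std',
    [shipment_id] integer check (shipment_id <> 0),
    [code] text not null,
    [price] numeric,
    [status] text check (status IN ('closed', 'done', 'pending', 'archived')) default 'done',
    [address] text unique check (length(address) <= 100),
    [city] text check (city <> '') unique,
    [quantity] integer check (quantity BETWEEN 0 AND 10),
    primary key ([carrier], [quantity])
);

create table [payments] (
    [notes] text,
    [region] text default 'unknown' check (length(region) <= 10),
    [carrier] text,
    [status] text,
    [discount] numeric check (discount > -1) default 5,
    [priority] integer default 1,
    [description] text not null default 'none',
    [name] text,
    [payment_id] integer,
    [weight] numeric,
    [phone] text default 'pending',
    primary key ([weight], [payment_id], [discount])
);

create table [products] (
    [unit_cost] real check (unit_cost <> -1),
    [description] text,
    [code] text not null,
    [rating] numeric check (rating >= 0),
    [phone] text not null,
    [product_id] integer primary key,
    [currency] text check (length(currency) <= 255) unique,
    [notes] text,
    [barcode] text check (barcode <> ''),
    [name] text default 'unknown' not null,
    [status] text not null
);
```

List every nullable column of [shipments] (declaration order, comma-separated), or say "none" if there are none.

- unit_cost: declared NOT NULL → not nullable.
- carrier: part of the PRIMARY KEY, which implies NOT NULL → not nullable.
- shipment_id: CHECK does not forbid NULL (a CHECK constraint passes when its expression is NULL) → nullable.
- code: declared NOT NULL → not nullable.
- price: no NOT NULL constraint applies → nullable.
- status: CHECK does not forbid NULL (a CHECK constraint passes when its expression is NULL) → nullable.
- address: CHECK does not forbid NULL (a CHECK constraint passes when its expression is NULL) → nullable.
- city: CHECK does not forbid NULL (a CHECK constraint passes when its expression is NULL) → nullable.
- quantity: part of the PRIMARY KEY, which implies NOT NULL → not nullable.

shipment_id, price, status, address, city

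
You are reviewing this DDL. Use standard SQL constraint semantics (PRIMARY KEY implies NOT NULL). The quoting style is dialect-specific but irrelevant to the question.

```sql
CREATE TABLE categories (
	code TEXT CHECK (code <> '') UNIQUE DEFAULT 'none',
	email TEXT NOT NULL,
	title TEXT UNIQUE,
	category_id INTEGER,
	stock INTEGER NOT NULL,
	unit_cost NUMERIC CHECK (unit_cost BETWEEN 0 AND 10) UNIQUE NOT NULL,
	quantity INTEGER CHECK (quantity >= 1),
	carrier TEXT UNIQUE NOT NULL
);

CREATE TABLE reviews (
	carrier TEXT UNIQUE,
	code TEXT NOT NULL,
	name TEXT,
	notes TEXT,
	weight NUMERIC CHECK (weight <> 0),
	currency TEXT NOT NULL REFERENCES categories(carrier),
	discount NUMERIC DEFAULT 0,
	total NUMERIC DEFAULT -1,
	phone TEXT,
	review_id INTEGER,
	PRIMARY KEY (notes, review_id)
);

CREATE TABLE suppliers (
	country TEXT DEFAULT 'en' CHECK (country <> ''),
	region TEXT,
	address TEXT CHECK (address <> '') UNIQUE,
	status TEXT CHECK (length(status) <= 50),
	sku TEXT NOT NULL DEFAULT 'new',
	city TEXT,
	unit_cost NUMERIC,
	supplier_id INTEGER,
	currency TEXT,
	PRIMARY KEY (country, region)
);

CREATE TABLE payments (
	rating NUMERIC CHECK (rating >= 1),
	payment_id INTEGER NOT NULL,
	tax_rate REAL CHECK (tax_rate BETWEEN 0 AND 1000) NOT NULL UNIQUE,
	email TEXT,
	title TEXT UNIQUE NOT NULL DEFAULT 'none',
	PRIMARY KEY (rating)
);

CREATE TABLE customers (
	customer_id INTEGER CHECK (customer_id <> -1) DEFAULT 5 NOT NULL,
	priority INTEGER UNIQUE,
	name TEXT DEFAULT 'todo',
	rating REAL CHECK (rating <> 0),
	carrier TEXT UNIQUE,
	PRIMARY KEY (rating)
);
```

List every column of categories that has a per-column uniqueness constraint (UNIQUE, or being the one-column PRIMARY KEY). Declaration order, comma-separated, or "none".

- code: declared UNIQUE → unique.
- email: no UNIQUE or single-column PK constraint.
- title: declared UNIQUE → unique.
- category_id: no UNIQUE or single-column PK constraint.
- stock: no UNIQUE or single-column PK constraint.
- unit_cost: declared UNIQUE → unique.
- quantity: no UNIQUE or single-column PK constraint.
- carrier: declared UNIQUE → unique.

code, title, unit_cost, carrier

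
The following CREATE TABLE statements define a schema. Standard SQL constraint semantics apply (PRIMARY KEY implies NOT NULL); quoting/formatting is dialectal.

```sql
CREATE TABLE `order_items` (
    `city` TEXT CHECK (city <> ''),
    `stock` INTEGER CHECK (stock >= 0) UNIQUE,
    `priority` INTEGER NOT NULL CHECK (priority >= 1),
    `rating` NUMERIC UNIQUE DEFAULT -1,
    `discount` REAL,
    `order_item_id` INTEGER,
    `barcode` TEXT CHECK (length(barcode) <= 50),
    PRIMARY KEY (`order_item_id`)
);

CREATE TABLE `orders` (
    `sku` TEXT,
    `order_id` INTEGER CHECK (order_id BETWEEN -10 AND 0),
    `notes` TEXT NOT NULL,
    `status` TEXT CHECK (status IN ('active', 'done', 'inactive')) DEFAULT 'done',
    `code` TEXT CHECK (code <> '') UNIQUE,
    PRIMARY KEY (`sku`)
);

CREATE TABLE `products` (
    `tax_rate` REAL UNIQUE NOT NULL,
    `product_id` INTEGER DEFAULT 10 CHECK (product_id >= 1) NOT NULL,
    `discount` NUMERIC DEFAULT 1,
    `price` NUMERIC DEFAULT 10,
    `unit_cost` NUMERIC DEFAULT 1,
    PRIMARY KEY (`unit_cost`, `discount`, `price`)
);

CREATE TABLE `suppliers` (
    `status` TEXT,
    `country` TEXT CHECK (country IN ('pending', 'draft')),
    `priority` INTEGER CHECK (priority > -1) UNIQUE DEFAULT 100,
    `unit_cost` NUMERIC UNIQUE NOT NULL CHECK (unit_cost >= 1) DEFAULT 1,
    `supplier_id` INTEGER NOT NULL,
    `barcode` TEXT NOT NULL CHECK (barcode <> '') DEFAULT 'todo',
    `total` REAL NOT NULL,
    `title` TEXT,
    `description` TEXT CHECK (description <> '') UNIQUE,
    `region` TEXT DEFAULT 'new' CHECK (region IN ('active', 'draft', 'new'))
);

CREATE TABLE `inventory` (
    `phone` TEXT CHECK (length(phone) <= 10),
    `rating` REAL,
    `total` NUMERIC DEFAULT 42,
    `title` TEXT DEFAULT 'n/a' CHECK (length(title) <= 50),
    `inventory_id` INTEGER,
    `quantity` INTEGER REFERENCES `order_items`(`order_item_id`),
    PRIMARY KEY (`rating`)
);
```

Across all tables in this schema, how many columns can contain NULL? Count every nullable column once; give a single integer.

19

order_items: 5 nullable (city, stock, rating, discount, barcode — PK (order_item_id) and explicit NOT NULL columns excluded).
orders: 3 nullable (order_id, status, code — PK (sku) and explicit NOT NULL columns excluded).
products: 0 nullable (none — PK (unit_cost, discount, price) and explicit NOT NULL columns excluded).
suppliers: 6 nullable (status, country, priority, title, description, region — PK none and explicit NOT NULL columns excluded).
inventory: 5 nullable (phone, total, title, inventory_id, quantity — PK (rating) and explicit NOT NULL columns excluded).
Total: 5 + 3 + 0 + 6 + 5 = 19.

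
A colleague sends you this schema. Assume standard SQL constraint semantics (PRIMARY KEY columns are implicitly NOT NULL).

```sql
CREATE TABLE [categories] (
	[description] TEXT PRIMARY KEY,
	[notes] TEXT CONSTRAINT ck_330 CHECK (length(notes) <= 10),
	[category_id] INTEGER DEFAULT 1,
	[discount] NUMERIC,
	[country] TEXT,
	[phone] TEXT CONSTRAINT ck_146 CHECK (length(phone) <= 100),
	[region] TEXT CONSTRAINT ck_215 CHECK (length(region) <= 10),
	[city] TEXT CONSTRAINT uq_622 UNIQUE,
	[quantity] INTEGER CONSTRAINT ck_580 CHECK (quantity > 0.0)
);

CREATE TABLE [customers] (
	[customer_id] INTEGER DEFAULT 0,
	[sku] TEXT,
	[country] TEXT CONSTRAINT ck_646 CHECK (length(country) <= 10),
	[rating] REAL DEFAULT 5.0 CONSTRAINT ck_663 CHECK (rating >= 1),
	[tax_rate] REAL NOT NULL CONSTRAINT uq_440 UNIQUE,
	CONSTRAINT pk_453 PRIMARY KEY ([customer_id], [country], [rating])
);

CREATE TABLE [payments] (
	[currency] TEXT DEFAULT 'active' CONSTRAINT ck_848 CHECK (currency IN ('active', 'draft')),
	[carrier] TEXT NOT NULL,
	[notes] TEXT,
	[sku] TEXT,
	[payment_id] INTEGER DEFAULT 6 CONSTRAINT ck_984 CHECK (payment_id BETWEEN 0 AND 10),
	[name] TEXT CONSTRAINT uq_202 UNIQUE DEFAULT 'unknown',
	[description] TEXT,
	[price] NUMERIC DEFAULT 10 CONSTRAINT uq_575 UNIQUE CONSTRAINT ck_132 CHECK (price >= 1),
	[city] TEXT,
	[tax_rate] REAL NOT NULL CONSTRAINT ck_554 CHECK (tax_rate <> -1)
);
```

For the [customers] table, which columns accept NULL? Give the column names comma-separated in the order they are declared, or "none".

- customer_id: part of the PRIMARY KEY, which implies NOT NULL → not nullable.
- sku: no NOT NULL constraint applies → nullable.
- country: part of the PRIMARY KEY, which implies NOT NULL → not nullable.
- rating: part of the PRIMARY KEY, which implies NOT NULL → not nullable.
- tax_rate: declared NOT NULL → not nullable.

sku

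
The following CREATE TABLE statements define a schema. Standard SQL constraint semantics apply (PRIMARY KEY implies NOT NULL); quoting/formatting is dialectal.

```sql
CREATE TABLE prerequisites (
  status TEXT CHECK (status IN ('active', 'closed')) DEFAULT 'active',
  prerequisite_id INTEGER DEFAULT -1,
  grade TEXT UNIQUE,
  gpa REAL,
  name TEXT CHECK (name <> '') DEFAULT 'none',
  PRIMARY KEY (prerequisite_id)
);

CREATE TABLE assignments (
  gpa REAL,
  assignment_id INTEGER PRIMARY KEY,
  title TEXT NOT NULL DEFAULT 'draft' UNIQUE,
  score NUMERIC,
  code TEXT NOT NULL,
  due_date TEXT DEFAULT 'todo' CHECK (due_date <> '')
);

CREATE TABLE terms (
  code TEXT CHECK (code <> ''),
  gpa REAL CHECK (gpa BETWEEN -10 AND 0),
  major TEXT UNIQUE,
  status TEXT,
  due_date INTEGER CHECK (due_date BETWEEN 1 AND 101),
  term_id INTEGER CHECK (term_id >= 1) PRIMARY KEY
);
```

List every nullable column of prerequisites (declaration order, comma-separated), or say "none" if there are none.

status, grade, gpa, name

- status: CHECK does not forbid NULL (a CHECK constraint passes when its expression is NULL) → nullable.
- prerequisite_id: part of the PRIMARY KEY, which implies NOT NULL → not nullable.
- grade: UNIQUE does not imply NOT NULL → nullable.
- gpa: no NOT NULL constraint applies → nullable.
- name: CHECK does not forbid NULL (a CHECK constraint passes when its expression is NULL) → nullable.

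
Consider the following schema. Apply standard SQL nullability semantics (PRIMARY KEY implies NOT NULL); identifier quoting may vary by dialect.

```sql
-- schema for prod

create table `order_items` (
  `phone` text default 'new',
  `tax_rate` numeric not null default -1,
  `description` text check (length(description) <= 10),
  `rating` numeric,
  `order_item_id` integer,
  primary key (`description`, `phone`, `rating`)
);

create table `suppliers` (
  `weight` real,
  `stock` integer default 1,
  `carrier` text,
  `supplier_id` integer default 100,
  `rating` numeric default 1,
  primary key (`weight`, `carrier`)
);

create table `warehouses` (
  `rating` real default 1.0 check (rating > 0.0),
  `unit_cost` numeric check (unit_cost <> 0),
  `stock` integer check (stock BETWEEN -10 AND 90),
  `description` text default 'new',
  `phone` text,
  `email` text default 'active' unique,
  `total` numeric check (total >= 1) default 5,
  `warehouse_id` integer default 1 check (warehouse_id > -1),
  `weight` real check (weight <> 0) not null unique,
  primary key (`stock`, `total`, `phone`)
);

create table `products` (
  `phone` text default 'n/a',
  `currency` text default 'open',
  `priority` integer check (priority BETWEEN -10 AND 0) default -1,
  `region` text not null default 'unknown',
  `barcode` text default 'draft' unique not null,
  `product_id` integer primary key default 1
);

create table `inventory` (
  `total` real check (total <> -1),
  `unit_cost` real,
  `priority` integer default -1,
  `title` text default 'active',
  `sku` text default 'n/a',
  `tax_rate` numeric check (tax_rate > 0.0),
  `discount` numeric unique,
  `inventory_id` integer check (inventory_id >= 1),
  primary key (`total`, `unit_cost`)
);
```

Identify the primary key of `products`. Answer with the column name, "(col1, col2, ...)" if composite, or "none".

product_id is declared PRIMARY KEY inline on the column.

product_id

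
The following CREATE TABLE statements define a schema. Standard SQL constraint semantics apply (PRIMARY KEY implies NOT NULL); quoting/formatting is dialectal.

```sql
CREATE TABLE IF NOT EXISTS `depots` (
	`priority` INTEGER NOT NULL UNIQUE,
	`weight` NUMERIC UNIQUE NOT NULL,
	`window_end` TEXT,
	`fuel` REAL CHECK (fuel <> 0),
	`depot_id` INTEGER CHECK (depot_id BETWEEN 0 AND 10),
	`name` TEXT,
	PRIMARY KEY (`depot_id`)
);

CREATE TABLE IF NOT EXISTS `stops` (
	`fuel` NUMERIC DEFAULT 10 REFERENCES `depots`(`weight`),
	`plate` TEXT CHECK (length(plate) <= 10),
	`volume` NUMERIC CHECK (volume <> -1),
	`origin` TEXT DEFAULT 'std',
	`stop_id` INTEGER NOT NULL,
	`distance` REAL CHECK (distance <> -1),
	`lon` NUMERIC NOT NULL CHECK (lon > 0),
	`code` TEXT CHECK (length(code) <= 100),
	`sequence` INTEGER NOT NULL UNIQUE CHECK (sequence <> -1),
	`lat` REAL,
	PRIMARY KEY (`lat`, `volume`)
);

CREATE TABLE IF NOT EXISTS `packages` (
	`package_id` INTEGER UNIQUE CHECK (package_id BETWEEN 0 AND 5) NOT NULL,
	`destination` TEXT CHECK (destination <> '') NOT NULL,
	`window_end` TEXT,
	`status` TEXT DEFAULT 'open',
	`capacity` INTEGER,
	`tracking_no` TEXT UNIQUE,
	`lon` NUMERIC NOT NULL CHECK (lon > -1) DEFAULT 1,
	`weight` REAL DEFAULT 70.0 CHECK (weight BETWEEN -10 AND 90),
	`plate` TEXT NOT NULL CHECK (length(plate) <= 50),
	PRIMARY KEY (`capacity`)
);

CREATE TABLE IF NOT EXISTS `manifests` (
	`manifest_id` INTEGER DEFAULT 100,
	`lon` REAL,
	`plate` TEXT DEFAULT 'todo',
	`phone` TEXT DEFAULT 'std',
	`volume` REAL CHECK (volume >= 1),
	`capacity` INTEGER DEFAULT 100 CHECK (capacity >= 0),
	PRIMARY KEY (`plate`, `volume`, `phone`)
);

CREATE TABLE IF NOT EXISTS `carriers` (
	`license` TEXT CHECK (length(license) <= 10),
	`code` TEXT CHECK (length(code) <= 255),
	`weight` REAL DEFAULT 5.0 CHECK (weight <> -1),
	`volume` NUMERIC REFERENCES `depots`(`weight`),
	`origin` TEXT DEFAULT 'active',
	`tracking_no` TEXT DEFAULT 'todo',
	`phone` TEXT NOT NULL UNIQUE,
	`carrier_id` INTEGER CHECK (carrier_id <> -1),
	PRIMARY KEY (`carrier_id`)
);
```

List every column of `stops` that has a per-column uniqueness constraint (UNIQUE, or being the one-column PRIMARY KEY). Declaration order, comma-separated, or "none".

sequence

- fuel: no UNIQUE or single-column PK constraint.
- plate: no UNIQUE or single-column PK constraint.
- volume: part of a composite PRIMARY KEY — only the tuple is unique, not this column on its own.
- origin: no UNIQUE or single-column PK constraint.
- stop_id: no UNIQUE or single-column PK constraint.
- distance: no UNIQUE or single-column PK constraint.
- lon: no UNIQUE or single-column PK constraint.
- code: no UNIQUE or single-column PK constraint.
- sequence: declared UNIQUE → unique.
- lat: part of a composite PRIMARY KEY — only the tuple is unique, not this column on its own.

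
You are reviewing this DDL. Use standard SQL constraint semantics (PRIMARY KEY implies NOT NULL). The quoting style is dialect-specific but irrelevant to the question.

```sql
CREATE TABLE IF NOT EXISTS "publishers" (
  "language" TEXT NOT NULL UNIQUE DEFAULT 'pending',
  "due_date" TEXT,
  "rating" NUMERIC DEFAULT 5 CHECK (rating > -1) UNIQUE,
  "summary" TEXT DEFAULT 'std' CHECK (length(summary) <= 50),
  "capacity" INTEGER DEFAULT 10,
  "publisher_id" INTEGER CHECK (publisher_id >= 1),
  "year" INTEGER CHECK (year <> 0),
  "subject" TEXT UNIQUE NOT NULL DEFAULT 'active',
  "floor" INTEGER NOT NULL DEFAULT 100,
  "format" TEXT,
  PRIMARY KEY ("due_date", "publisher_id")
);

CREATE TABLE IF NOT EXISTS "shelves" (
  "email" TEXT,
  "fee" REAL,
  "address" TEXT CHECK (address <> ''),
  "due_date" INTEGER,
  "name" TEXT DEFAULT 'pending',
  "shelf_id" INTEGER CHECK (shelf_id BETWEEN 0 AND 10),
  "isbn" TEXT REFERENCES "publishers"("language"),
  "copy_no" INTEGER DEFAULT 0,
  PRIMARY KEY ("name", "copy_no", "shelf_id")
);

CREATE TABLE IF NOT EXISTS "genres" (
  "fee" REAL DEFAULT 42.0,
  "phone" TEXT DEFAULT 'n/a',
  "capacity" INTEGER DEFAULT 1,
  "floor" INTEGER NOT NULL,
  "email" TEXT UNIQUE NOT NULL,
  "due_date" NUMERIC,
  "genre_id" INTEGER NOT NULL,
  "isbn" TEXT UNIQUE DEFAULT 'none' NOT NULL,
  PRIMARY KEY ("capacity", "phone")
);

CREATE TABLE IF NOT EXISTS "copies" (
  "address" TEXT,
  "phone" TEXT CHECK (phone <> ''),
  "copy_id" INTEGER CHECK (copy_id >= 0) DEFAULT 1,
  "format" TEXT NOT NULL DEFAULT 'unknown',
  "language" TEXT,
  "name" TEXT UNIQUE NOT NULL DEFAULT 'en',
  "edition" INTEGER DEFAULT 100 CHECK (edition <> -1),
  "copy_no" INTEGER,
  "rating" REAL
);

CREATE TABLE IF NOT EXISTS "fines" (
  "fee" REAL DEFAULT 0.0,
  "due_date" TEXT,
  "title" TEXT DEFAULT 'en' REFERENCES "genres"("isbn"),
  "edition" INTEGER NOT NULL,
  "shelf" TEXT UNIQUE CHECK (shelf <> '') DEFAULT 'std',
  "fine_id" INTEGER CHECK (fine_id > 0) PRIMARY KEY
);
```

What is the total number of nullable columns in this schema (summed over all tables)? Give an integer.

publishers: 5 nullable (rating, summary, capacity, year, format — PK (due_date, publisher_id) and explicit NOT NULL columns excluded).
shelves: 5 nullable (email, fee, address, due_date, isbn — PK (name, copy_no, shelf_id) and explicit NOT NULL columns excluded).
genres: 2 nullable (fee, due_date — PK (capacity, phone) and explicit NOT NULL columns excluded).
copies: 7 nullable (address, phone, copy_id, language, edition, copy_no, rating — PK none and explicit NOT NULL columns excluded).
fines: 4 nullable (fee, due_date, title, shelf — PK (fine_id) and explicit NOT NULL columns excluded).
Total: 5 + 5 + 2 + 7 + 4 = 23.

23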